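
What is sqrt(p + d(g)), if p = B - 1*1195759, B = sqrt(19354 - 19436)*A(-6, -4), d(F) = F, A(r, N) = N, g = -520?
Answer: sqrt(-1196279 - 4*I*sqrt(82)) ≈ 0.02 - 1093.7*I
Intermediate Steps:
B = -4*I*sqrt(82) (B = sqrt(19354 - 19436)*(-4) = sqrt(-82)*(-4) = (I*sqrt(82))*(-4) = -4*I*sqrt(82) ≈ -36.222*I)
p = -1195759 - 4*I*sqrt(82) (p = -4*I*sqrt(82) - 1*1195759 = -4*I*sqrt(82) - 1195759 = -1195759 - 4*I*sqrt(82) ≈ -1.1958e+6 - 36.222*I)
sqrt(p + d(g)) = sqrt((-1195759 - 4*I*sqrt(82)) - 520) = sqrt(-1196279 - 4*I*sqrt(82))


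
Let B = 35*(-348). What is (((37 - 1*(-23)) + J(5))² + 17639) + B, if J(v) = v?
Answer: 9684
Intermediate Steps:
B = -12180
(((37 - 1*(-23)) + J(5))² + 17639) + B = (((37 - 1*(-23)) + 5)² + 17639) - 12180 = (((37 + 23) + 5)² + 17639) - 12180 = ((60 + 5)² + 17639) - 12180 = (65² + 17639) - 12180 = (4225 + 17639) - 12180 = 21864 - 12180 = 9684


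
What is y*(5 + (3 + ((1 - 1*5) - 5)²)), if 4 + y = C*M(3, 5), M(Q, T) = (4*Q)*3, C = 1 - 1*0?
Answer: 2848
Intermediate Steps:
C = 1 (C = 1 + 0 = 1)
M(Q, T) = 12*Q
y = 32 (y = -4 + 1*(12*3) = -4 + 1*36 = -4 + 36 = 32)
y*(5 + (3 + ((1 - 1*5) - 5)²)) = 32*(5 + (3 + ((1 - 1*5) - 5)²)) = 32*(5 + (3 + ((1 - 5) - 5)²)) = 32*(5 + (3 + (-4 - 5)²)) = 32*(5 + (3 + (-9)²)) = 32*(5 + (3 + 81)) = 32*(5 + 84) = 32*89 = 2848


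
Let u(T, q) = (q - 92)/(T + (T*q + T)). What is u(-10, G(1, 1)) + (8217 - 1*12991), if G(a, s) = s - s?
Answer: -23847/5 ≈ -4769.4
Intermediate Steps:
G(a, s) = 0
u(T, q) = (-92 + q)/(2*T + T*q) (u(T, q) = (-92 + q)/(T + (T + T*q)) = (-92 + q)/(2*T + T*q))
u(-10, G(1, 1)) + (8217 - 1*12991) = (-92 + 0)/((-10)*(2 + 0)) + (8217 - 1*12991) = -1/10*(-92)/2 + (8217 - 12991) = -1/10*1/2*(-92) - 4774 = 23/5 - 4774 = -23847/5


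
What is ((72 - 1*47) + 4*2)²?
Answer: 1089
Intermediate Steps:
((72 - 1*47) + 4*2)² = ((72 - 47) + 8)² = (25 + 8)² = 33² = 1089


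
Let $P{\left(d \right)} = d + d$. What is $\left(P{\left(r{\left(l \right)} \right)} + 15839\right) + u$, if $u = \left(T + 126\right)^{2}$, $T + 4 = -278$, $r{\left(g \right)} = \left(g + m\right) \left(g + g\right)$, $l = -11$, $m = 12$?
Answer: $40131$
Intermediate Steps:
$r{\left(g \right)} = 2 g \left(12 + g\right)$ ($r{\left(g \right)} = \left(g + 12\right) \left(g + g\right) = \left(12 + g\right) 2 g = 2 g \left(12 + g\right)$)
$T = -282$ ($T = -4 - 278 = -282$)
$u = 24336$ ($u = \left(-282 + 126\right)^{2} = \left(-156\right)^{2} = 24336$)
$P{\left(d \right)} = 2 d$
$\left(P{\left(r{\left(l \right)} \right)} + 15839\right) + u = \left(2 \cdot 2 \left(-11\right) \left(12 - 11\right) + 15839\right) + 24336 = \left(2 \cdot 2 \left(-11\right) 1 + 15839\right) + 24336 = \left(2 \left(-22\right) + 15839\right) + 24336 = \left(-44 + 15839\right) + 24336 = 15795 + 24336 = 40131$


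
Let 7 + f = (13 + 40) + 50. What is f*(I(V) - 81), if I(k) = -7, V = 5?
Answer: -8448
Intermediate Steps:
f = 96 (f = -7 + ((13 + 40) + 50) = -7 + (53 + 50) = -7 + 103 = 96)
f*(I(V) - 81) = 96*(-7 - 81) = 96*(-88) = -8448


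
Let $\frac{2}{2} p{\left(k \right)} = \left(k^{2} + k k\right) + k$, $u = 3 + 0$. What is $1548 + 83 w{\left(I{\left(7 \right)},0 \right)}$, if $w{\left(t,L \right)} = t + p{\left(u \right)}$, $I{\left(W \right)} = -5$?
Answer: $2876$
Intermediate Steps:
$u = 3$
$p{\left(k \right)} = k + 2 k^{2}$ ($p{\left(k \right)} = \left(k^{2} + k k\right) + k = \left(k^{2} + k^{2}\right) + k = 2 k^{2} + k = k + 2 k^{2}$)
$w{\left(t,L \right)} = 21 + t$ ($w{\left(t,L \right)} = t + 3 \left(1 + 2 \cdot 3\right) = t + 3 \left(1 + 6\right) = t + 3 \cdot 7 = t + 21 = 21 + t$)
$1548 + 83 w{\left(I{\left(7 \right)},0 \right)} = 1548 + 83 \left(21 - 5\right) = 1548 + 83 \cdot 16 = 1548 + 1328 = 2876$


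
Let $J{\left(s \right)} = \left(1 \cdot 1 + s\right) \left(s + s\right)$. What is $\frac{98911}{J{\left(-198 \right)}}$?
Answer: $\frac{98911}{78012} \approx 1.2679$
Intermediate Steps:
$J{\left(s \right)} = 2 s \left(1 + s\right)$ ($J{\left(s \right)} = \left(1 + s\right) 2 s = 2 s \left(1 + s\right)$)
$\frac{98911}{J{\left(-198 \right)}} = \frac{98911}{2 \left(-198\right) \left(1 - 198\right)} = \frac{98911}{2 \left(-198\right) \left(-197\right)} = \frac{98911}{78012}$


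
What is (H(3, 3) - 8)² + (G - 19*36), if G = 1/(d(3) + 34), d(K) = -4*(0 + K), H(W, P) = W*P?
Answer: -15025/22 ≈ -682.95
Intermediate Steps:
H(W, P) = P*W
d(K) = -4*K
G = 1/22 (G = 1/(-4*3 + 34) = 1/(-12 + 34) = 1/22 ≈ 0.045455)
(H(3, 3) - 8)² + (G - 19*36) = (3*3 - 8)² + (1/22 - 19*36) = (9 - 8)² + (1/22 - 684) = 1² - 15047/22 = 1 - 15047/22 = -15025/22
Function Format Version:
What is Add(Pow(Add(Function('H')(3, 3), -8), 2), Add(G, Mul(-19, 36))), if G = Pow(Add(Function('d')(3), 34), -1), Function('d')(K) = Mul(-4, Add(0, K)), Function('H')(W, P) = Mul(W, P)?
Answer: Rational(-15025, 22) ≈ -682.95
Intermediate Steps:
Function('H')(W, P) = Mul(P, W)
Function('d')(K) = Mul(-4, K)
G = Rational(1, 22) (G = Pow(Add(Mul(-4, 3), 34), -1) = Pow(Add(-12, 34), -1) = Pow(22, -1) = Rational(1, 22) ≈ 0.045455)
Add(Pow(Add(Function('H')(3, 3), -8), 2), Add(G, Mul(-19, 36))) = Add(Pow(Add(Mul(3, 3), -8), 2), Add(Rational(1, 22), Mul(-19, 36))) = Add(Pow(Add(9, -8), 2), Add(Rational(1, 22), -684)) = Add(Pow(1, 2), Rational(-15047, 22)) = Add(1, Rational(-15047, 22)) = Rational(-15025, 22)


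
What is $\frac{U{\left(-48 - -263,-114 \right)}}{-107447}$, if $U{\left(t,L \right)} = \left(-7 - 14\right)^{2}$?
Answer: $- \frac{441}{107447} \approx -0.0041043$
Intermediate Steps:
$U{\left(t,L \right)} = 441$ ($U{\left(t,L \right)} = \left(-21\right)^{2} = 441$)
$\frac{U{\left(-48 - -263,-114 \right)}}{-107447} = \frac{441}{-107447} = 441 \left(- \frac{1}{107447}\right) = - \frac{441}{107447}$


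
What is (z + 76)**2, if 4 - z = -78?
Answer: 24964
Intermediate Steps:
z = 82 (z = 4 - 1*(-78) = 4 + 78 = 82)
(z + 76)**2 = (82 + 76)**2 = 158**2 = 24964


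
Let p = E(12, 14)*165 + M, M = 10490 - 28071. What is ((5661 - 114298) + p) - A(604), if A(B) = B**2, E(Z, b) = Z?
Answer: -489054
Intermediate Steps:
M = -17581
p = -15601 (p = 12*165 - 17581 = 1980 - 17581 = -15601)
((5661 - 114298) + p) - A(604) = ((5661 - 114298) - 15601) - 1*604**2 = (-108637 - 15601) - 1*364816 = -124238 - 364816 = -489054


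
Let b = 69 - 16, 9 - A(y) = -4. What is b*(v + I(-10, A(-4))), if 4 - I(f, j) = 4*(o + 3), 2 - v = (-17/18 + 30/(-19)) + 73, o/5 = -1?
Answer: -1023695/342 ≈ -2993.3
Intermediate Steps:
o = -5 (o = 5*(-1) = -5)
A(y) = 13 (A(y) = 9 - 1*(-4) = 9 + 4 = 13)
v = -23419/342 (v = 2 - ((-17/18 + 30/(-19)) + 73) = 2 - ((-17*1/18 + 30*(-1/19)) + 73) = 2 - ((-17/18 - 30/19) + 73) = 2 - (-863/342 + 73) = 2 - 1*24103/342 = 2 - 24103/342 = -23419/342 ≈ -68.477)
I(f, j) = 12 (I(f, j) = 4 - 4*(-5 + 3) = 4 - 4*(-2) = 4 - 1*(-8) = 4 + 8 = 12)
b = 53
b*(v + I(-10, A(-4))) = 53*(-23419/342 + 12) = 53*(-19315/342) = -1023695/342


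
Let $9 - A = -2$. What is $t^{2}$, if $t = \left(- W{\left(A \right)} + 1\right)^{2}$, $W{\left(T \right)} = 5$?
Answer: $256$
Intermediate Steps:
$A = 11$ ($A = 9 - -2 = 9 + 2 = 11$)
$t = 16$ ($t = \left(\left(-1\right) 5 + 1\right)^{2} = \left(-5 + 1\right)^{2} = \left(-4\right)^{2} = 16$)
$t^{2} = 16^{2} = 256$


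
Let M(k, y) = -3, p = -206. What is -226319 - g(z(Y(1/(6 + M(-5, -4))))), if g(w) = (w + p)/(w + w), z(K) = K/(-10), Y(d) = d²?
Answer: -471179/2 ≈ -2.3559e+5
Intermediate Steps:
z(K) = -K/10 (z(K) = K*(-⅒) = -K/10)
g(w) = (-206 + w)/(2*w) (g(w) = (w - 206)/(w + w) = (-206 + w)/((2*w)) = (-206 + w)*(1/(2*w)) = (-206 + w)/(2*w))
-226319 - g(z(Y(1/(6 + M(-5, -4))))) = -226319 - (-206 - 1/(10*(6 - 3)²))/(2*((-1/(10*(6 - 3)²)))) = -226319 - (-206 - (1/3)²/10)/(2*((-(1/3)²/10))) = -226319 - (-206 - (⅓)²/10)/(2*((-(⅓)²/10))) = -226319 - (-206 - ⅒*⅑)/(2*((-⅒*⅑))) = -226319 - (-206 - 1/90)/(2*(-1/90)) = -226319 - (-90)*(-18541)/(2*90) = -226319 - 1*18541/2 = -226319 - 18541/2 = -471179/2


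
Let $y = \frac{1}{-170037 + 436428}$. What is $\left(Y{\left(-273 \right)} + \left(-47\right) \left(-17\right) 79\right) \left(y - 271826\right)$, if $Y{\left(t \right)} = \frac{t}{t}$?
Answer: $- \frac{4570790261790730}{266391} \approx -1.7158 \cdot 10^{10}$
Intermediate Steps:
$Y{\left(t \right)} = 1$
$y = \frac{1}{266391} \approx 3.7539 \cdot 10^{-6}$
$\left(Y{\left(-273 \right)} + \left(-47\right) \left(-17\right) 79\right) \left(y - 271826\right) = \left(1 + \left(-47\right) \left(-17\right) 79\right) \left(\frac{1}{266391} - 271826\right) = \left(1 + 799 \cdot 79\right) \left(- \frac{72411999965}{266391}\right) = \left(1 + 63121\right) \left(- \frac{72411999965}{266391}\right) = 63122 \left(- \frac{72411999965}{266391}\right) = - \frac{4570790261790730}{266391}$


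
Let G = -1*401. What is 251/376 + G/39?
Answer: -140987/14664 ≈ -9.6145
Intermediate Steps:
G = -401
251/376 + G/39 = 251/376 - 401/39 = -140987/14664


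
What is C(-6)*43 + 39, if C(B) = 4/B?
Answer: 31/3 ≈ 10.333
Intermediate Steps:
C(-6)*43 + 39 = (4/(-6))*43 + 39 = (4*(-⅙))*43 + 39 = -⅔*43 + 39 = -86/3 + 39 = 31/3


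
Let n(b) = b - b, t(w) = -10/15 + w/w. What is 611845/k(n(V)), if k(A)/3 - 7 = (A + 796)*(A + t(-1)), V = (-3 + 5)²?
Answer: 611845/817 ≈ 748.89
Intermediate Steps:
V = 4 (V = 2² = 4)
t(w) = ⅓ (t(w) = -10*1/15 + 1 = -⅔ + 1 = ⅓)
n(b) = 0
k(A) = 21 + 3*(796 + A)*(⅓ + A) (k(A) = 21 + 3*((A + 796)*(A + ⅓)) = 21 + 3*((796 + A)*(⅓ + A)) = 21 + 3*(796 + A)*(⅓ + A))
611845/k(n(V)) = 611845/(817 + 3*0² + 2389*0) = 611845/(817 + 3*0 + 0) = 611845/(817 + 0 + 0) = 611845/817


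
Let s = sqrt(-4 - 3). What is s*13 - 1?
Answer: -1 + 13*I*sqrt(7) ≈ -1.0 + 34.395*I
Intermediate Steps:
s = I*sqrt(7) (s = sqrt(-7) = I*sqrt(7) ≈ 2.6458*I)
s*13 - 1 = (I*sqrt(7))*13 - 1 = 13*I*sqrt(7) - 1 = -1 + 13*I*sqrt(7)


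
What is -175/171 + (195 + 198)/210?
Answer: 10151/11970 ≈ 0.84804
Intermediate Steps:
-175/171 + (195 + 198)/210 = -175*1/171 + 393*(1/210) = -175/171 + 131/70 = 10151/11970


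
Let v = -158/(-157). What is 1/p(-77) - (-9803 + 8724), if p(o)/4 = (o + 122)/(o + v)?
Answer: 10160203/9420 ≈ 1078.6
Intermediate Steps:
v = 158/157 (v = -158*(-1/157) = 158/157 ≈ 1.0064)
p(o) = 4*(122 + o)/(158/157 + o) (p(o) = 4*((o + 122)/(o + 158/157)) = 4*((122 + o)/(158/157 + o)) = 4*(122 + o)/(158/157 + o))
1/p(-77) - (-9803 + 8724) = 1/(628*(122 - 77)/(158 + 157*(-77))) - (-9803 + 8724) = 1/(628*45/(158 - 12089)) - 1*(-1079) = 1/(628*45/(-11931)) + 1079 = 1/(628*(-1/11931)*45) + 1079 = 1/(-9420/3977) + 1079 = -3977/9420 + 1079 = 10160203/9420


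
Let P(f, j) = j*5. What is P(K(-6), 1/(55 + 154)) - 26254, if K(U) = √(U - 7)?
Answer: -5487081/209 ≈ -26254.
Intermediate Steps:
K(U) = √(-7 + U)
P(f, j) = 5*j
P(K(-6), 1/(55 + 154)) - 26254 = 5/(55 + 154) - 26254 = 5/209 - 26254 = -5487081/209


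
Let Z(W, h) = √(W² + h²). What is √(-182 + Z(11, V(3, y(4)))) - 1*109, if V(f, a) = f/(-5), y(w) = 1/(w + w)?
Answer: -109 + I*√(4550 - 5*√3034)/5 ≈ -109.0 + 13.076*I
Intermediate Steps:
y(w) = 1/(2*w)
V(f, a) = -f/5 (V(f, a) = f*(-⅕) = -f/5)
√(-182 + Z(11, V(3, y(4)))) - 1*109 = √(-182 + √(11² + (-⅕*3)²)) - 1*109 = √(-182 + √(121 + (-⅗)²)) - 109 = √(-182 + √(121 + 9/25)) - 109 = √(-182 + √(3034/25)) - 109 = √(-182 + √3034/5) - 109 = -109 + √(-182 + √3034/5)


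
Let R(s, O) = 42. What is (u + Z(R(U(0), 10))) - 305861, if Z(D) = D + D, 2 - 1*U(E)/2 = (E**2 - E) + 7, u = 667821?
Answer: 362044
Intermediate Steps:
U(E) = -10 - 2*E**2 + 2*E (U(E) = 4 - 2*((E**2 - E) + 7) = 4 - 2*(7 + E**2 - E) = 4 + (-14 - 2*E**2 + 2*E) = -10 - 2*E**2 + 2*E)
Z(D) = 2*D
(u + Z(R(U(0), 10))) - 305861 = (667821 + 2*42) - 305861 = (667821 + 84) - 305861 = 667905 - 305861 = 362044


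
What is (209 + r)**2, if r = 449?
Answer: 432964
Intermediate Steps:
(209 + r)**2 = (209 + 449)**2 = 658**2 = 432964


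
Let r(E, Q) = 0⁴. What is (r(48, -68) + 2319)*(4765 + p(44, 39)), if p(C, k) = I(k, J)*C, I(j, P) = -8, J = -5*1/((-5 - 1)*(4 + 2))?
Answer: 10233747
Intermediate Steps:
r(E, Q) = 0
J = 5/36 (J = -5/(6*(-6)) = -5/(-36) = -5*(-1/36) = 5/36 ≈ 0.13889)
p(C, k) = -8*C
(r(48, -68) + 2319)*(4765 + p(44, 39)) = (0 + 2319)*(4765 - 8*44) = 2319*(4765 - 352) = 2319*4413 = 10233747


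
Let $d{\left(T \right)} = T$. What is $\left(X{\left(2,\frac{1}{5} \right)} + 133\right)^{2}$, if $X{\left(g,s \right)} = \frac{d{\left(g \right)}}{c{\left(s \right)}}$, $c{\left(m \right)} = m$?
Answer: $20449$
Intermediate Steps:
$X{\left(g,s \right)} = \frac{g}{s}$
$\left(X{\left(2,\frac{1}{5} \right)} + 133\right)^{2} = \left(\frac{2}{\frac{1}{5}} + 133\right)^{2} = \left(2 \frac{1}{\frac{1}{5}} + 133\right)^{2} = \left(2 \cdot 5 + 133\right)^{2} = \left(10 + 133\right)^{2} = 143^{2} = 20449$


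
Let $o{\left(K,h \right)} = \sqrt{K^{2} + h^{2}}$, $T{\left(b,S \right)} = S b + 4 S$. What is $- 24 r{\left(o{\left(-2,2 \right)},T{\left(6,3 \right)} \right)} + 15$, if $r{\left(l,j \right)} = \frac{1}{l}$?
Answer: $15 - 6 \sqrt{2} \approx 6.5147$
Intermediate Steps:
$T{\left(b,S \right)} = 4 S + S b$
$- 24 r{\left(o{\left(-2,2 \right)},T{\left(6,3 \right)} \right)} + 15 = - \frac{24}{\sqrt{\left(-2\right)^{2} + 2^{2}}} + 15 = - \frac{24}{\sqrt{4 + 4}} + 15 = - \frac{24}{\sqrt{8}} + 15 = - \frac{24}{2 \sqrt{2}} + 15 = - 24 \frac{\sqrt{2}}{4} + 15 = - 6 \sqrt{2} + 15 = 15 - 6 \sqrt{2}$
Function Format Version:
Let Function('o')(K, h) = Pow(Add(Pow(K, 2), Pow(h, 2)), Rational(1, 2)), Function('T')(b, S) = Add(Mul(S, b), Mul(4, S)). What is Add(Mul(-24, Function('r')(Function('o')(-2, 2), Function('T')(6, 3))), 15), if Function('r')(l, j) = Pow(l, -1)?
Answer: Add(15, Mul(-6, Pow(2, Rational(1, 2)))) ≈ 6.5147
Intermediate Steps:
Function('T')(b, S) = Add(Mul(4, S), Mul(S, b))
Add(Mul(-24, Function('r')(Function('o')(-2, 2), Function('T')(6, 3))), 15) = Add(Mul(-24, Pow(Pow(Add(Pow(-2, 2), Pow(2, 2)), Rational(1, 2)), -1)), 15) = Add(Mul(-24, Pow(Pow(Add(4, 4), Rational(1, 2)), -1)), 15) = Add(Mul(-24, Pow(Pow(8, Rational(1, 2)), -1)), 15) = Add(Mul(-24, Pow(Mul(2, Pow(2, Rational(1, 2))), -1)), 15) = Add(Mul(-24, Mul(Rational(1, 4), Pow(2, Rational(1, 2)))), 15) = Add(Mul(-6, Pow(2, Rational(1, 2))), 15) = Add(15, Mul(-6, Pow(2, Rational(1, 2))))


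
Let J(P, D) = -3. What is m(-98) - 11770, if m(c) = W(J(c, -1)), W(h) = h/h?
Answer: -11769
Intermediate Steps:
W(h) = 1
m(c) = 1
m(-98) - 11770 = 1 - 11770 = -11769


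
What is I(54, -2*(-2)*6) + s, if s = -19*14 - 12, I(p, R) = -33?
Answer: -311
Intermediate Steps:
s = -278 (s = -266 - 12 = -278)
I(54, -2*(-2)*6) + s = -33 - 278 = -311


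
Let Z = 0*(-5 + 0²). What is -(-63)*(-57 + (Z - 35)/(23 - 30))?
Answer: -3276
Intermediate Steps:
Z = 0 (Z = 0*(-5 + 0) = 0*(-5) = 0)
-(-63)*(-57 + (Z - 35)/(23 - 30)) = -(-63)*(-57 + (0 - 35)/(23 - 30)) = -(-63)*(-57 - 35/(-7)) = -(-63)*(-57 - 35*(-⅐)) = -(-63)*(-57 + 5) = -(-63)*(-52) = -3*1092 = -3276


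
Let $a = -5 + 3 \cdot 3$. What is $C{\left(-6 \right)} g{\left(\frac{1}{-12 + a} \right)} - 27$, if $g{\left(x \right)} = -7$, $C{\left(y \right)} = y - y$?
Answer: $-27$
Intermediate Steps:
$a = 4$ ($a = -5 + 9 = 4$)
$C{\left(y \right)} = 0$
$C{\left(-6 \right)} g{\left(\frac{1}{-12 + a} \right)} - 27 = 0 \left(-7\right) - 27 = 0 - 27 = -27$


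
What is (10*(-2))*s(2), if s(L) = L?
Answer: -40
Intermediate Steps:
(10*(-2))*s(2) = (10*(-2))*2 = -20*2 = -40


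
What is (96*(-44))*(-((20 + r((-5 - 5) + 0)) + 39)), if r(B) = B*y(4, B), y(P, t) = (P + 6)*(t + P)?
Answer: 2783616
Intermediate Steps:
y(P, t) = (6 + P)*(P + t)
r(B) = B*(40 + 10*B) (r(B) = B*(4² + 6*4 + 6*B + 4*B) = B*(16 + 24 + 6*B + 4*B) = B*(40 + 10*B))
(96*(-44))*(-((20 + r((-5 - 5) + 0)) + 39)) = (96*(-44))*(-((20 + 10*((-5 - 5) + 0)*(4 + ((-5 - 5) + 0))) + 39)) = -(-4224)*((20 + 10*(-10 + 0)*(4 + (-10 + 0))) + 39) = -(-4224)*((20 + 10*(-10)*(4 - 10)) + 39) = -(-4224)*((20 + 10*(-10)*(-6)) + 39) = -(-4224)*((20 + 600) + 39) = -(-4224)*(620 + 39) = -(-4224)*659 = -4224*(-659) = 2783616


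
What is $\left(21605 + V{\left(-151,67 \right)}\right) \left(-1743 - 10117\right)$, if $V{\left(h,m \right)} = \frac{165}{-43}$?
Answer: $- \frac{11016161000}{43} \approx -2.5619 \cdot 10^{8}$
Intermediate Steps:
$V{\left(h,m \right)} = - \frac{165}{43}$ ($V{\left(h,m \right)} = 165 \left(- \frac{1}{43}\right) = - \frac{165}{43}$)
$\left(21605 + V{\left(-151,67 \right)}\right) \left(-1743 - 10117\right) = \left(21605 - \frac{165}{43}\right) \left(-1743 - 10117\right) = \frac{928850}{43} \left(-11860\right) = - \frac{11016161000}{43}$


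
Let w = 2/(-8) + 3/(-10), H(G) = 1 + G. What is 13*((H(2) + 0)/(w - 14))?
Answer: -260/97 ≈ -2.6804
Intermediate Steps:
w = -11/20 (w = 2*(-1/8) + 3*(-1/10) = -1/4 - 3/10 = -11/20 ≈ -0.55000)
13*((H(2) + 0)/(w - 14)) = 13*(((1 + 2) + 0)/(-11/20 - 14)) = 13*((3 + 0)/(-291/20)) = 13*(3*(-20/291)) = 13*(-20/97) = -260/97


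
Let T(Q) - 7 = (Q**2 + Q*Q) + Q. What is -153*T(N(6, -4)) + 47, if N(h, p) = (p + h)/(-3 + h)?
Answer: -1262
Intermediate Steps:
N(h, p) = (h + p)/(-3 + h)
T(Q) = 7 + Q + 2*Q**2 (T(Q) = 7 + ((Q**2 + Q*Q) + Q) = 7 + ((Q**2 + Q**2) + Q) = 7 + (2*Q**2 + Q) = 7 + (Q + 2*Q**2) = 7 + Q + 2*Q**2)
-153*T(N(6, -4)) + 47 = -153*(7 + (6 - 4)/(-3 + 6) + 2*((6 - 4)/(-3 + 6))**2) + 47 = -153*(7 + 2/3 + 2*(2/3)**2) + 47 = -153*(7 + 2/3 + 2*(4/9)) + 47 = -153*(7 + 2/3 + 8/9) + 47 = -153*77/9 + 47 = -1309 + 47 = -1262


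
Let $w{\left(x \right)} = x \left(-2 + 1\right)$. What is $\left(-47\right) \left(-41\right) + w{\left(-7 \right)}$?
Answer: $1934$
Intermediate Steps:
$w{\left(x \right)} = - x$ ($w{\left(x \right)} = x \left(-1\right) = - x$)
$\left(-47\right) \left(-41\right) + w{\left(-7 \right)} = \left(-47\right) \left(-41\right) - -7 = 1927 + 7 = 1934$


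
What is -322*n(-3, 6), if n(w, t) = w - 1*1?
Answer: 1288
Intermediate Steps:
n(w, t) = -1 + w (n(w, t) = w - 1 = -1 + w)
-322*n(-3, 6) = -322*(-1 - 3) = -322*(-4) = 1288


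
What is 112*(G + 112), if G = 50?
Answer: 18144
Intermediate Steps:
112*(G + 112) = 112*(50 + 112) = 112*162 = 18144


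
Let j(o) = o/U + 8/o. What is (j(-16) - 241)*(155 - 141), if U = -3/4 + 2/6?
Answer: -14217/5 ≈ -2843.4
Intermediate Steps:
U = -5/12 (U = -3*1/4 + 2*(1/6) = -3/4 + 1/3 = -5/12 ≈ -0.41667)
j(o) = 8/o - 12*o/5 (j(o) = o/(-5/12) + 8/o = o*(-12/5) + 8/o = -12*o/5 + 8/o = 8/o - 12*o/5)
(j(-16) - 241)*(155 - 141) = ((8/(-16) - 12/5*(-16)) - 241)*(155 - 141) = ((8*(-1/16) + 192/5) - 241)*14 = ((-1/2 + 192/5) - 241)*14 = (379/10 - 241)*14 = -2031/10*14 = -14217/5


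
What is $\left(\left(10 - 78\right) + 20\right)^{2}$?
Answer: $2304$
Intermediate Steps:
$\left(\left(10 - 78\right) + 20\right)^{2} = \left(-68 + 20\right)^{2} = \left(-48\right)^{2} = 2304$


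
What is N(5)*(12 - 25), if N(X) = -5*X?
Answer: 325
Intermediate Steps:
N(5)*(12 - 25) = (-5*5)*(12 - 25) = -25*(-13) = 325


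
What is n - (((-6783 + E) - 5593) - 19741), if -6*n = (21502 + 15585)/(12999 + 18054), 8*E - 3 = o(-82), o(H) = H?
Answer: 23943112037/745272 ≈ 32127.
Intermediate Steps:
E = -79/8 (E = 3/8 + (⅛)*(-82) = 3/8 - 41/4 = -79/8 ≈ -9.8750)
n = -37087/186318 (n = -(21502 + 15585)/(6*(12999 + 18054)) = -37087/(6*31053) = -⅙*37087/31053 = -37087/186318 ≈ -0.19905)
n - (((-6783 + E) - 5593) - 19741) = -37087/186318 - (((-6783 - 79/8) - 5593) - 19741) = -37087/186318 - ((-54343/8 - 5593) - 19741) = -37087/186318 - (-99087/8 - 19741) = -37087/186318 - 1*(-257015/8) = -37087/186318 + 257015/8 = 23943112037/745272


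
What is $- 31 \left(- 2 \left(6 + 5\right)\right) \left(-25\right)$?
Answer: $-17050$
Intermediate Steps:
$- 31 \left(- 2 \left(6 + 5\right)\right) \left(-25\right) = - 31 \left(\left(-2\right) 11\right) \left(-25\right) = \left(-31\right) \left(-22\right) \left(-25\right) = 682 \left(-25\right) = -17050$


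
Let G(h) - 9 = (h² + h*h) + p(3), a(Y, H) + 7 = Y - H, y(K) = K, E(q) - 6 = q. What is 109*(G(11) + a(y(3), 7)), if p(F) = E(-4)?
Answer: 26378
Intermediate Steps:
E(q) = 6 + q
p(F) = 2 (p(F) = 6 - 4 = 2)
a(Y, H) = -7 + Y - H (a(Y, H) = -7 + (Y - H) = -7 + Y - H)
G(h) = 11 + 2*h² (G(h) = 9 + ((h² + h*h) + 2) = 9 + ((h² + h²) + 2) = 9 + (2*h² + 2) = 9 + (2 + 2*h²) = 11 + 2*h²)
109*(G(11) + a(y(3), 7)) = 109*((11 + 2*11²) + (-7 + 3 - 1*7)) = 109*((11 + 2*121) + (-7 + 3 - 7)) = 109*((11 + 242) - 11) = 109*(253 - 11) = 109*242 = 26378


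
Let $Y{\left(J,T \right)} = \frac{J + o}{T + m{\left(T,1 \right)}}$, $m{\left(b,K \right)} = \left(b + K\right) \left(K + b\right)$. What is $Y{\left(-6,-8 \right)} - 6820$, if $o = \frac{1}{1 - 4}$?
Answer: $- \frac{838879}{123} \approx -6820.2$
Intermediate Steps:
$m{\left(b,K \right)} = \left(K + b\right)^{2}$ ($m{\left(b,K \right)} = \left(K + b\right) \left(K + b\right) = \left(K + b\right)^{2}$)
$o = - \frac{1}{3}$ ($o = \frac{1}{-3} = - \frac{1}{3} \approx -0.33333$)
$Y{\left(J,T \right)} = \frac{- \frac{1}{3} + J}{T + \left(1 + T\right)^{2}}$ ($Y{\left(J,T \right)} = \frac{J - \frac{1}{3}}{T + \left(1 + T\right)^{2}} = \frac{- \frac{1}{3} + J}{T + \left(1 + T\right)^{2}}$)
$Y{\left(-6,-8 \right)} - 6820 = \frac{- \frac{1}{3} - 6}{-8 + \left(1 - 8\right)^{2}} - 6820 = \frac{1}{-8 + \left(-7\right)^{2}} \left(- \frac{19}{3}\right) - 6820 = \frac{1}{-8 + 49} \left(- \frac{19}{3}\right) - 6820 = \frac{1}{41} \left(- \frac{19}{3}\right) - 6820 = - \frac{19}{123} - 6820 = - \frac{838879}{123}$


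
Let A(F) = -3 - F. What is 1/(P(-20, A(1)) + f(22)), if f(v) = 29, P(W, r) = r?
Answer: 1/25 ≈ 0.040000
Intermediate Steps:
1/(P(-20, A(1)) + f(22)) = 1/((-3 - 1*1) + 29) = 1/((-3 - 1) + 29) = 1/(-4 + 29) = 1/25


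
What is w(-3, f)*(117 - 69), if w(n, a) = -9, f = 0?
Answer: -432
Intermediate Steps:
w(-3, f)*(117 - 69) = -9*(117 - 69) = -9*48 = -432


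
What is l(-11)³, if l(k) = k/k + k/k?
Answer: 8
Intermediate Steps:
l(k) = 2 (l(k) = 1 + 1 = 2)
l(-11)³ = 2³ = 8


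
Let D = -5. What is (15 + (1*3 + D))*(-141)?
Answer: -1833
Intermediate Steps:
(15 + (1*3 + D))*(-141) = (15 + (1*3 - 5))*(-141) = (15 + (3 - 5))*(-141) = (15 - 2)*(-141) = 13*(-141) = -1833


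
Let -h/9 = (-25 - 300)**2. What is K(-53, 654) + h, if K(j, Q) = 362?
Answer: -950263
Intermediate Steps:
h = -950625 (h = -9*(-25 - 300)**2 = -9*(-325)**2 = -9*105625 = -950625)
K(-53, 654) + h = 362 - 950625 = -950263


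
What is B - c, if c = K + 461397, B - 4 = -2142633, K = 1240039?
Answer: -3844065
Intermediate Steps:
B = -2142629 (B = 4 - 2142633 = -2142629)
c = 1701436 (c = 1240039 + 461397 = 1701436)
B - c = -2142629 - 1*1701436 = -2142629 - 1701436 = -3844065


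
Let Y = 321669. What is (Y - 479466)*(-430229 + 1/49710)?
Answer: 1124918170097811/16570 ≈ 6.7889e+10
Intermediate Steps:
(Y - 479466)*(-430229 + 1/49710) = (321669 - 479466)*(-430229 + 1/49710) = -157797*(-430229 + 1/49710) = -157797*(-21386683589/49710) = 1124918170097811/16570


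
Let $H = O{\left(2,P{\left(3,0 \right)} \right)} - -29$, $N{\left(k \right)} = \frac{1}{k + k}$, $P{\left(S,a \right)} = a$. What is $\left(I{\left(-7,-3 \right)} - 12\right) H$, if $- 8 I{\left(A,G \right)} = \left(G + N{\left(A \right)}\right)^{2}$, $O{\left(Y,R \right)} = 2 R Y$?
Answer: $- \frac{599285}{1568} \approx -382.2$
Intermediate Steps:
$N{\left(k \right)} = \frac{1}{2 k}$
$O{\left(Y,R \right)} = 2 R Y$
$H = 29$ ($H = 2 \cdot 0 \cdot 2 - -29 = 0 + 29 = 29$)
$I{\left(A,G \right)} = - \frac{\left(G + \frac{1}{2 A}\right)^{2}}{8}$
$\left(I{\left(-7,-3 \right)} - 12\right) H = \left(- \frac{\left(1 + 2 \left(-7\right) \left(-3\right)\right)^{2}}{32 \cdot 49} - 12\right) 29 = \left(\left(- \frac{1}{32}\right) \frac{1}{49} \left(1 + 42\right)^{2} - 12\right) 29 = \left(\left(- \frac{1}{32}\right) \frac{1}{49} \cdot 43^{2} - 12\right) 29 = \left(\left(- \frac{1}{32}\right) \frac{1}{49} \cdot 1849 - 12\right) 29 = \left(- \frac{1849}{1568} - 12\right) 29 = \left(- \frac{20665}{1568}\right) 29 = - \frac{599285}{1568}$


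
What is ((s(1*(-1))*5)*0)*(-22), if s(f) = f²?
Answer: 0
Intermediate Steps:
((s(1*(-1))*5)*0)*(-22) = (((1*(-1))²*5)*0)*(-22) = (((-1)²*5)*0)*(-22) = ((1*5)*0)*(-22) = (5*0)*(-22) = 0*(-22) = 0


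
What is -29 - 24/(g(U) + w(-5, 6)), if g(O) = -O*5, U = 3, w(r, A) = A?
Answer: -79/3 ≈ -26.333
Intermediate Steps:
g(O) = -5*O
-29 - 24/(g(U) + w(-5, 6)) = -29 - 24/(-5*3 + 6) = -29 - 24/(-15 + 6) = -29 - 24/(-9) = -29 - ⅑*(-24) = -29 + 8/3 = -79/3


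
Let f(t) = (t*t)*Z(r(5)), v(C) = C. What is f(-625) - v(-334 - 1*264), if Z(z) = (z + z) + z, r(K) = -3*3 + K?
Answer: -4686902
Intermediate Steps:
r(K) = -9 + K
Z(z) = 3*z (Z(z) = 2*z + z = 3*z)
f(t) = -12*t**2 (f(t) = (t*t)*(3*(-9 + 5)) = t**2*(3*(-4)) = t**2*(-12) = -12*t**2)
f(-625) - v(-334 - 1*264) = -12*(-625)**2 - (-334 - 1*264) = -12*390625 - (-334 - 264) = -4687500 - 1*(-598) = -4687500 + 598 = -4686902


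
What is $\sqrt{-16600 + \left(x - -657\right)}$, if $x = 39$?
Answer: $4 i \sqrt{994} \approx 126.11 i$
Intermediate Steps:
$\sqrt{-16600 + \left(x - -657\right)} = \sqrt{-16600 + \left(39 - -657\right)} = \sqrt{-16600 + \left(39 + 657\right)} = \sqrt{-16600 + 696} = \sqrt{-15904} = 4 i \sqrt{994}$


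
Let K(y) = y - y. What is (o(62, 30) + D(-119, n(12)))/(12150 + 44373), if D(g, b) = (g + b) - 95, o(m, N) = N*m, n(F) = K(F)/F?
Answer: 1646/56523 ≈ 0.029121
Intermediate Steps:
K(y) = 0
n(F) = 0 (n(F) = 0/F = 0)
D(g, b) = -95 + b + g (D(g, b) = (b + g) - 95 = -95 + b + g)
(o(62, 30) + D(-119, n(12)))/(12150 + 44373) = (30*62 + (-95 + 0 - 119))/(12150 + 44373) = (1860 - 214)/56523 = 1646*(1/56523) = 1646/56523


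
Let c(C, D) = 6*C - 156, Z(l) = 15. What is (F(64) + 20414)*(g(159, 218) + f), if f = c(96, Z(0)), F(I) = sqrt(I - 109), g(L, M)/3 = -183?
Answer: -2633406 - 387*I*sqrt(5) ≈ -2.6334e+6 - 865.36*I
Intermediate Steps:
g(L, M) = -549 (g(L, M) = 3*(-183) = -549)
c(C, D) = -156 + 6*C
F(I) = sqrt(-109 + I)
f = 420 (f = -156 + 6*96 = -156 + 576 = 420)
(F(64) + 20414)*(g(159, 218) + f) = (sqrt(-109 + 64) + 20414)*(-549 + 420) = (sqrt(-45) + 20414)*(-129) = (3*I*sqrt(5) + 20414)*(-129) = (20414 + 3*I*sqrt(5))*(-129) = -2633406 - 387*I*sqrt(5)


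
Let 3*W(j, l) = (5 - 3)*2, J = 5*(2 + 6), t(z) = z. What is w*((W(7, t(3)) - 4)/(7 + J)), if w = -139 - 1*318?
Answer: 3656/141 ≈ 25.929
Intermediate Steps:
J = 40 (J = 5*8 = 40)
W(j, l) = 4/3 (W(j, l) = ((5 - 3)*2)/3 = (2*2)/3 = (⅓)*4 = 4/3)
w = -457 (w = -139 - 318 = -457)
w*((W(7, t(3)) - 4)/(7 + J)) = -457*(4/3 - 4)/(7 + 40) = -(-3656)/(3*47) = -457*(-8/141) = 3656/141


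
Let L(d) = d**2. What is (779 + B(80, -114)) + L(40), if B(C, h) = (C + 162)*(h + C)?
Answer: -5849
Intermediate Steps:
B(C, h) = (162 + C)*(C + h)
(779 + B(80, -114)) + L(40) = (779 + (80**2 + 162*80 + 162*(-114) + 80*(-114))) + 40**2 = (779 + (6400 + 12960 - 18468 - 9120)) + 1600 = (779 - 8228) + 1600 = -7449 + 1600 = -5849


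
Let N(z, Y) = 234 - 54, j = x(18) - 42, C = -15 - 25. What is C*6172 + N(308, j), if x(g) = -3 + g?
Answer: -246700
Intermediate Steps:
C = -40
j = -27 (j = (-3 + 18) - 42 = 15 - 42 = -27)
N(z, Y) = 180
C*6172 + N(308, j) = -40*6172 + 180 = -246880 + 180 = -246700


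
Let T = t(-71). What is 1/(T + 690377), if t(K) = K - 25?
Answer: 1/690281 ≈ 1.4487e-6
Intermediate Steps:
t(K) = -25 + K
T = -96 (T = -25 - 71 = -96)
1/(T + 690377) = 1/(-96 + 690377) = 1/690281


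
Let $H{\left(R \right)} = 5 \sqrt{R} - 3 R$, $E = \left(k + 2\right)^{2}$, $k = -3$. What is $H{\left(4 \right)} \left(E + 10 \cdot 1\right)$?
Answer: $-22$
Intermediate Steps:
$E = 1$ ($E = \left(-3 + 2\right)^{2} = \left(-1\right)^{2} = 1$)
$H{\left(R \right)} = - 3 R + 5 \sqrt{R}$
$H{\left(4 \right)} \left(E + 10 \cdot 1\right) = \left(\left(-3\right) 4 + 5 \sqrt{4}\right) \left(1 + 10 \cdot 1\right) = \left(-12 + 5 \cdot 2\right) \left(1 + 10\right) = \left(-12 + 10\right) 11 = \left(-2\right) 11 = -22$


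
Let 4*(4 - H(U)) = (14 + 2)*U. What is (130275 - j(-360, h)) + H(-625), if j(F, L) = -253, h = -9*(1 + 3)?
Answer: 133032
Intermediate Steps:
h = -36 (h = -9*4 = -36)
H(U) = 4 - 4*U (H(U) = 4 - (14 + 2)*U/4 = 4 - 4*U)
(130275 - j(-360, h)) + H(-625) = (130275 - 1*(-253)) + (4 - 4*(-625)) = (130275 + 253) + (4 + 2500) = 130528 + 2504 = 133032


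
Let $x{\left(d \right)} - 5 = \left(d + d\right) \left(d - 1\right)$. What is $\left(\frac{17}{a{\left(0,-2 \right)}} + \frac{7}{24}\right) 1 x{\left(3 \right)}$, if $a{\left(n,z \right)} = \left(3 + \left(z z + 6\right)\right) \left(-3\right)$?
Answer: $- \frac{255}{104} \approx -2.4519$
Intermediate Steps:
$a{\left(n,z \right)} = -27 - 3 z^{2}$ ($a{\left(n,z \right)} = \left(3 + \left(z^{2} + 6\right)\right) \left(-3\right) = \left(3 + \left(6 + z^{2}\right)\right) \left(-3\right) = \left(9 + z^{2}\right) \left(-3\right) = -27 - 3 z^{2}$)
$x{\left(d \right)} = 5 + 2 d \left(-1 + d\right)$ ($x{\left(d \right)} = 5 + \left(d + d\right) \left(d - 1\right) = 5 + 2 d \left(-1 + d\right)$)
$\left(\frac{17}{a{\left(0,-2 \right)}} + \frac{7}{24}\right) 1 x{\left(3 \right)} = \left(\frac{17}{-27 - 3 \left(-2\right)^{2}} + \frac{7}{24}\right) 1 \left(5 - 6 + 2 \cdot 3^{2}\right) = \left(\frac{17}{-27 - 12} + 7 \cdot \frac{1}{24}\right) 1 \left(5 - 6 + 2 \cdot 9\right) = \left(\frac{17}{-27 - 12} + \frac{7}{24}\right) 1 \left(5 - 6 + 18\right) = \left(\frac{17}{-39} + \frac{7}{24}\right) 1 \cdot 17 = \left(17 \left(- \frac{1}{39}\right) + \frac{7}{24}\right) 1 \cdot 17 = \left(- \frac{17}{39} + \frac{7}{24}\right) 1 \cdot 17 = \left(- \frac{15}{104}\right) 1 \cdot 17 = \left(- \frac{15}{104}\right) 17 = - \frac{255}{104}$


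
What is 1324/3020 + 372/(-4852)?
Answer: 331288/915815 ≈ 0.36174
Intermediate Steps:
1324/3020 + 372/(-4852) = 1324*(1/3020) + 372*(-1/4852) = 331/755 - 93/1213 = 331288/915815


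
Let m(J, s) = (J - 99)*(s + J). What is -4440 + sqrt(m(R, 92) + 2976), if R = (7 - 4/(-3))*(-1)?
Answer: -4440 + I*sqrt(54038)/3 ≈ -4440.0 + 77.487*I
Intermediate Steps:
R = -25/3 (R = (7 - 4*(-1/3))*(-1) = (7 + 4/3)*(-1) = (25/3)*(-1) = -25/3 ≈ -8.3333)
m(J, s) = (-99 + J)*(J + s)
-4440 + sqrt(m(R, 92) + 2976) = -4440 + sqrt(((-25/3)**2 - 99*(-25/3) - 99*92 - 25/3*92) + 2976) = -4440 + sqrt((625/9 + 825 - 9108 - 2300/3) + 2976) = -4440 + sqrt(-80822/9 + 2976) = -4440 + sqrt(-54038/9) = -4440 + I*sqrt(54038)/3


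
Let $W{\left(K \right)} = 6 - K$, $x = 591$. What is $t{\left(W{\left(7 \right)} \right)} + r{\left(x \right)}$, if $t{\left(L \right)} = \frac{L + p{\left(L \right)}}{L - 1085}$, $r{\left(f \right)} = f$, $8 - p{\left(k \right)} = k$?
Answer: $\frac{320909}{543} \approx 590.99$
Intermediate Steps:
$p{\left(k \right)} = 8 - k$
$t{\left(L \right)} = \frac{8}{-1085 + L}$ ($t{\left(L \right)} = \frac{L - \left(-8 + L\right)}{L - 1085} = \frac{8}{-1085 + L}$)
$t{\left(W{\left(7 \right)} \right)} + r{\left(x \right)} = \frac{8}{-1085 + \left(6 - 7\right)} + 591 = \frac{8}{-1085 - 1} + 591 = \frac{8}{-1086} + 591 = 8 \left(- \frac{1}{1086}\right) + 591 = - \frac{4}{543} + 591 = \frac{320909}{543}$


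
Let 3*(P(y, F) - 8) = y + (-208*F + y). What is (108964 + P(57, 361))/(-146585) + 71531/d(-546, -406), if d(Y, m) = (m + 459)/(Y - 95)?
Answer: -20163383007031/23307015 ≈ -8.6512e+5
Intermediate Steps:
d(Y, m) = (459 + m)/(-95 + Y)
P(y, F) = 8 - 208*F/3 + 2*y/3 (P(y, F) = 8 + (y + (-208*F + y))/3 = 8 + (y + (y - 208*F))/3 = 8 + (-208*F + 2*y)/3 = 8 + (-208*F/3 + 2*y/3) = 8 - 208*F/3 + 2*y/3)
(108964 + P(57, 361))/(-146585) + 71531/d(-546, -406) = (108964 + (8 - 208/3*361 + (2/3)*57))/(-146585) + 71531/(((459 - 406)/(-95 - 546))) = (108964 + (8 - 75088/3 + 38))*(-1/146585) + 71531/((53/(-641))) = (108964 - 74950/3)*(-1/146585) + 71531/((-1/641*53)) = (251942/3)*(-1/146585) + 71531/(-53/641) = -251942/439755 + 71531*(-641/53) = -251942/439755 - 45851371/53 = -20163383007031/23307015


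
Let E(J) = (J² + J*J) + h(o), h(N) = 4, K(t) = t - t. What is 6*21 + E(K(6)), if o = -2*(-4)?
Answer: 130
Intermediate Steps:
K(t) = 0
o = 8
E(J) = 4 + 2*J² (E(J) = (J² + J*J) + 4 = (J² + J²) + 4 = 2*J² + 4 = 4 + 2*J²)
6*21 + E(K(6)) = 6*21 + (4 + 2*0²) = 126 + (4 + 2*0) = 126 + (4 + 0) = 126 + 4 = 130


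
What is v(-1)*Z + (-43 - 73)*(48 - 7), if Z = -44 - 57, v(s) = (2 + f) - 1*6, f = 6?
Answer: -4958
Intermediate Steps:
v(s) = 2 (v(s) = (2 + 6) - 1*6 = 8 - 6 = 2)
Z = -101
v(-1)*Z + (-43 - 73)*(48 - 7) = 2*(-101) + (-43 - 73)*(48 - 7) = -202 - 116*41 = -202 - 4756 = -4958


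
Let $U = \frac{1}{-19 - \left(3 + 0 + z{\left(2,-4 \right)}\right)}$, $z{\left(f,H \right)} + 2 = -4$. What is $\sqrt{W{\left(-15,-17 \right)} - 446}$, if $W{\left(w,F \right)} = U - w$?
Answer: $\frac{11 i \sqrt{57}}{4} \approx 20.762 i$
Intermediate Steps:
$z{\left(f,H \right)} = -6$ ($z{\left(f,H \right)} = -2 - 4 = -6$)
$U = - \frac{1}{16}$ ($U = \frac{1}{-19 - \left(-3 + 0\right)} = \frac{1}{-19 - -3} = \frac{1}{-19 + \left(-3 + 6\right)} = \frac{1}{-19 + 3} = \frac{1}{-16} = - \frac{1}{16} \approx -0.0625$)
$W{\left(w,F \right)} = - \frac{1}{16} - w$
$\sqrt{W{\left(-15,-17 \right)} - 446} = \sqrt{\left(- \frac{1}{16} - -15\right) - 446} = \sqrt{\left(- \frac{1}{16} + 15\right) - 446} = \sqrt{\frac{239}{16} - 446} = \sqrt{- \frac{6897}{16}} = \frac{11 i \sqrt{57}}{4}$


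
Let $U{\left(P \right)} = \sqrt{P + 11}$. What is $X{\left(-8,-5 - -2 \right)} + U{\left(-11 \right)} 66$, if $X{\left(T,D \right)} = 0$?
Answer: $0$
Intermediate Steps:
$U{\left(P \right)} = \sqrt{11 + P}$
$X{\left(-8,-5 - -2 \right)} + U{\left(-11 \right)} 66 = 0 + \sqrt{11 - 11} \cdot 66 = 0 + \sqrt{0} \cdot 66 = 0 + 0 \cdot 66 = 0 + 0 = 0$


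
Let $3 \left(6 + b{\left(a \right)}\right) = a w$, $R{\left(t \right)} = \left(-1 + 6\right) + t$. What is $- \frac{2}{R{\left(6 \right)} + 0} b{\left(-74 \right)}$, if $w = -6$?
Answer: $- \frac{284}{11} \approx -25.818$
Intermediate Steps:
$R{\left(t \right)} = 5 + t$
$b{\left(a \right)} = -6 - 2 a$ ($b{\left(a \right)} = -6 + \frac{a \left(-6\right)}{3} = -6 + \frac{\left(-6\right) a}{3} = -6 - 2 a$)
$- \frac{2}{R{\left(6 \right)} + 0} b{\left(-74 \right)} = - \frac{2}{\left(5 + 6\right) + 0} \left(-6 - -148\right) = - \frac{2}{11 + 0} \left(-6 + 148\right) = - \frac{2}{11} \cdot 142 = \left(-2\right) \frac{1}{11} \cdot 142 = \left(- \frac{2}{11}\right) 142 = - \frac{284}{11}$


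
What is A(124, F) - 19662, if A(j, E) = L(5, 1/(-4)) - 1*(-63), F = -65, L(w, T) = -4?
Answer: -19603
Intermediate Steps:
A(j, E) = 59 (A(j, E) = -4 - 1*(-63) = -4 + 63 = 59)
A(124, F) - 19662 = 59 - 19662 = -19603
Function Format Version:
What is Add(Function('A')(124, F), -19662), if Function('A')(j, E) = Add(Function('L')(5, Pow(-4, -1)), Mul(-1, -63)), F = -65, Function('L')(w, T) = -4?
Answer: -19603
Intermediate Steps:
Function('A')(j, E) = 59 (Function('A')(j, E) = Add(-4, Mul(-1, -63)) = Add(-4, 63) = 59)
Add(Function('A')(124, F), -19662) = Add(59, -19662) = -19603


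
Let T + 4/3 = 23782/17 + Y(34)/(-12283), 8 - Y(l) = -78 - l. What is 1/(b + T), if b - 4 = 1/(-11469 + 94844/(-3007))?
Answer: 21663385562991/30363357587693291 ≈ 0.00071347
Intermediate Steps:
Y(l) = 86 + l (Y(l) = 8 - (-78 - l) = 8 + (78 + l) = 86 + l)
T = 875501554/626433 (T = -4/3 + (23782/17 + (86 + 34)/(-12283)) = -4/3 + (23782*(1/17) + 120*(-1/12283)) = -4/3 + (23782/17 - 120/12283) = -4/3 + 292112266/208811 = 875501554/626433 ≈ 1397.6)
b = 138325501/34582127 (b = 4 + 1/(-11469 + 94844/(-3007)) = 4 + 1/(-11469 + 94844*(-1/3007)) = 4 + 1/(-11469 - 94844/3007) = 4 + 1/(-34582127/3007) = 4 - 3007/34582127 = 138325501/34582127 ≈ 3.9999)
1/(b + T) = 1/(138325501/34582127 + 875501554/626433) = 1/(30363357587693291/21663385562991) = 21663385562991/30363357587693291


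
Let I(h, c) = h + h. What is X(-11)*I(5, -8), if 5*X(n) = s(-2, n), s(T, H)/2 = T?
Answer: -8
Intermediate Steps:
s(T, H) = 2*T
X(n) = -⅘ (X(n) = (2*(-2))/5 = (⅕)*(-4) = -⅘)
I(h, c) = 2*h
X(-11)*I(5, -8) = -8*5/5 = -⅘*10 = -8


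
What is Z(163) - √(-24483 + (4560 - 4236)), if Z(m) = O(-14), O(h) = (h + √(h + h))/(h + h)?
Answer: ½ - I*√24159 - I*√7/14 ≈ 0.5 - 155.62*I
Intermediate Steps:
O(h) = (h + √2*√h)/(2*h) (O(h) = (h + √(2*h))/((2*h)) = (h + √2*√h)*(1/(2*h)) = (h + √2*√h)/(2*h))
Z(m) = ½ - I*√7/14 (Z(m) = ½ + √2/(2*√(-14)) = ½ + √2*(-I*√14/14)/2 = ½ - I*√7/14)
Z(163) - √(-24483 + (4560 - 4236)) = (½ - I*√7/14) - √(-24483 + (4560 - 4236)) = (½ - I*√7/14) - √(-24483 + 324) = (½ - I*√7/14) - √(-24159) = (½ - I*√7/14) - I*√24159 = ½ - I*√24159 - I*√7/14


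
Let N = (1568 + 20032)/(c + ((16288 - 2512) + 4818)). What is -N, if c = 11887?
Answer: -21600/30481 ≈ -0.70864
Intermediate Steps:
N = 21600/30481 (N = (1568 + 20032)/(11887 + ((16288 - 2512) + 4818)) = 21600/(11887 + (13776 + 4818)) = 21600/(11887 + 18594) = 21600/30481 ≈ 0.70864)
-N = -1*21600/30481 = -21600/30481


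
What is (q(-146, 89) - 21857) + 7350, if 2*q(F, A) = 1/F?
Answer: -4236045/292 ≈ -14507.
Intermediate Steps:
q(F, A) = 1/(2*F)
(q(-146, 89) - 21857) + 7350 = ((1/2)/(-146) - 21857) + 7350 = ((1/2)*(-1/146) - 21857) + 7350 = (-1/292 - 21857) + 7350 = -6382245/292 + 7350 = -4236045/292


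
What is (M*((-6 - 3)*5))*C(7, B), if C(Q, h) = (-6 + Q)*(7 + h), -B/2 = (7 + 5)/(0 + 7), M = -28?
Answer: 4500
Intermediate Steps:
B = -24/7 (B = -2*(7 + 5)/(0 + 7) = -24/7 ≈ -3.4286)
(M*((-6 - 3)*5))*C(7, B) = (-28*(-6 - 3)*5)*(-42 - 6*(-24/7) + 7*7 + 7*(-24/7)) = (-(-252)*5)*(-42 + 144/7 + 49 - 24) = -28*(-45)*(25/7) = 1260*(25/7) = 4500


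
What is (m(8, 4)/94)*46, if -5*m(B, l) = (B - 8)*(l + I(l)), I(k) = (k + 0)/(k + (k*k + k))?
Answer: 0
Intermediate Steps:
I(k) = k/(k² + 2*k) (I(k) = k/(k + (k² + k)) = k/(k + (k + k²)) = k/(k² + 2*k))
m(B, l) = -(-8 + B)*(l + 1/(2 + l))/5 (m(B, l) = -(B - 8)*(l + 1/(2 + l))/5 = -(-8 + B)*(l + 1/(2 + l))/5)
(m(8, 4)/94)*46 = (((8 - 1*8 + 4*(2 + 4)*(8 - 1*8))/(5*(2 + 4)))/94)*46 = (((⅕)*(8 - 8 + 4*6*(8 - 8))/6)*(1/94))*46 = (((⅕)*(⅙)*(8 - 8 + 4*6*0))*(1/94))*46 = (((⅕)*(⅙)*(8 - 8 + 0))*(1/94))*46 = (((⅕)*(⅙)*0)*(1/94))*46 = (0*(1/94))*46 = 0*46 = 0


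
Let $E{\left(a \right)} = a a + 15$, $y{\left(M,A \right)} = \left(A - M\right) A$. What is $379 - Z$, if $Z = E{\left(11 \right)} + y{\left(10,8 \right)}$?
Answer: $259$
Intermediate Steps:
$y{\left(M,A \right)} = A \left(A - M\right)$
$E{\left(a \right)} = 15 + a^{2}$ ($E{\left(a \right)} = a^{2} + 15 = 15 + a^{2}$)
$Z = 120$ ($Z = \left(15 + 11^{2}\right) + 8 \left(8 - 10\right) = \left(15 + 121\right) + 8 \left(8 - 10\right) = 136 + 8 \left(-2\right) = 136 - 16 = 120$)
$379 - Z = 379 - 120 = 259$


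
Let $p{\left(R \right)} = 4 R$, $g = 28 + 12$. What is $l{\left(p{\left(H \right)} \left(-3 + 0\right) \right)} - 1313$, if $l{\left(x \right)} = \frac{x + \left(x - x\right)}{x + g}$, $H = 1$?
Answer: $- \frac{9194}{7} \approx -1313.4$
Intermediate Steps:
$g = 40$
$l{\left(x \right)} = \frac{x}{40 + x}$ ($l{\left(x \right)} = \frac{x + \left(x - x\right)}{x + 40} = \frac{x + 0}{40 + x} = \frac{x}{40 + x}$)
$l{\left(p{\left(H \right)} \left(-3 + 0\right) \right)} - 1313 = \frac{4 \cdot 1 \left(-3 + 0\right)}{40 + 4 \cdot 1 \left(-3 + 0\right)} - 1313 = \frac{4 \left(-3\right)}{40 + 4 \left(-3\right)} - 1313 = - \frac{12}{40 - 12} - 1313 = - \frac{12}{28} - 1313 = \left(-12\right) \frac{1}{28} - 1313 = - \frac{3}{7} - 1313 = - \frac{9194}{7}$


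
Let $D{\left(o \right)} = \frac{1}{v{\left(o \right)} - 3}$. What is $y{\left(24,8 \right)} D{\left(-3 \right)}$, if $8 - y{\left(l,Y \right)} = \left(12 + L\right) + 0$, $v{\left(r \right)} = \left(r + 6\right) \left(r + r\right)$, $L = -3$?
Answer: $\frac{1}{21} \approx 0.047619$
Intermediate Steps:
$v{\left(r \right)} = 2 r \left(6 + r\right)$ ($v{\left(r \right)} = \left(6 + r\right) 2 r = 2 r \left(6 + r\right)$)
$y{\left(l,Y \right)} = -1$ ($y{\left(l,Y \right)} = 8 - \left(\left(12 - 3\right) + 0\right) = 8 - \left(9 + 0\right) = 8 - 9 = -1$)
$D{\left(o \right)} = \frac{1}{-3 + 2 o \left(6 + o\right)}$ ($D{\left(o \right)} = \frac{1}{2 o \left(6 + o\right) - 3} = \frac{1}{-3 + 2 o \left(6 + o\right)}$)
$y{\left(24,8 \right)} D{\left(-3 \right)} = - \frac{1}{-3 + 2 \left(-3\right) \left(6 - 3\right)} = - \frac{1}{-3 + 2 \left(-3\right) 3} = - \frac{1}{-3 - 18} = - \frac{1}{-21} = \left(-1\right) \left(- \frac{1}{21}\right) = \frac{1}{21}$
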